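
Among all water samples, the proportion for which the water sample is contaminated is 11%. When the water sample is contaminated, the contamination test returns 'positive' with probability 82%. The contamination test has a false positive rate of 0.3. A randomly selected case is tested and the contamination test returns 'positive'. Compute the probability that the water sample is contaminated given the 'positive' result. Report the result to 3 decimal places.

Let H be the event that the water sample is contaminated. P(H) = 0.11, so P(¬H) = 0.89. With E the 'positive' result, P(E|H) = 0.82 and P(E|¬H) = 0.3.
P(E) = 0.82·0.11 + 0.3·0.89 = 0.090200 + 0.26700 = 0.35720.
By Bayes' theorem, P(H|E) = 0.090200 / 0.35720 = 0.253.

P(H | E) ≈ 0.253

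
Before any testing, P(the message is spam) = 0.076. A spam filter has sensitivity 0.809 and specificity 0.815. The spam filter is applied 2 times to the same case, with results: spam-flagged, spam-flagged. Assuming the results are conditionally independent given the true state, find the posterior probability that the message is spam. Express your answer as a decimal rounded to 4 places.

Posterior P(H) ≈ 0.6113

With H the event that the message is spam, the joint likelihood of the observed sequence is P(data|H) = 0.809·0.809 = 0.65448 and P(data|¬H) = 0.185·0.185 = 0.034225.
Bayes: P(H|data) = 0.076·0.65448 / (0.076·0.65448 + 0.924·0.034225) = 0.049741/0.081364 = 0.6113.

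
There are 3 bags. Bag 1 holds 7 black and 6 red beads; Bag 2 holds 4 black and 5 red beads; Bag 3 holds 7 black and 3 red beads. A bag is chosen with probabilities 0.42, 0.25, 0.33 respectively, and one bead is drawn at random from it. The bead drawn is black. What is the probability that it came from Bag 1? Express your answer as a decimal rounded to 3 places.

P(black|Bag 1) = 0.5385; P(black|Bag 2) = 0.4444; P(black|Bag 3) = 0.7.
Prior × likelihood for each source: 0.42·0.5385=0.2262, 0.25·0.4444=0.1111, 0.33·0.7=0.2310. Summing gives P(black) = 0.56826.
P(Bag 1 | black) = 0.2262 / 0.56826 = 0.398.

Posterior probability ≈ 0.398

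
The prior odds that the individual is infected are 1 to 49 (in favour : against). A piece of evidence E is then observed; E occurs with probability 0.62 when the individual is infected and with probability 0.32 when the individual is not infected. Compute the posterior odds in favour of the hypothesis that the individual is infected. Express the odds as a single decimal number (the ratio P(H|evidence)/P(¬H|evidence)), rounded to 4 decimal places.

Posterior odds ≈ 0.0395

Prior odds = 1/49 = 0.020408.
Likelihood ratio for E = 0.62/0.32 = 1.9375.
Posterior odds = prior odds × LR = 0.039541.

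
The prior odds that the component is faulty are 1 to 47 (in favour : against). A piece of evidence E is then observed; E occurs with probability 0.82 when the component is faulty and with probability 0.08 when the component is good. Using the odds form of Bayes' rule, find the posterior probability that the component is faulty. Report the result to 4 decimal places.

Prior odds = 1/47 = 0.021277. In log-odds, ln(0.021277) = -3.8501.
Add log likelihood ratio: ln(10.250) = 2.3273.
Posterior log-odds = -1.5229, so posterior odds = exp(-1.5229) = 0.21809. Converting, P(H|E) = 0.21809/1.2181 = 0.1790.

Posterior probability ≈ 0.1790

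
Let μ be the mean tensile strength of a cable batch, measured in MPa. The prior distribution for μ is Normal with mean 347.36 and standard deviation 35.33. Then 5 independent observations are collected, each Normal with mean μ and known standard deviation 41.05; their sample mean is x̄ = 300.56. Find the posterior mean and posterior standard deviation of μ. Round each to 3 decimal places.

With known σ, the Normal prior is conjugate. Weight on the data is w = (n/σ²)/(n/σ² + 1/τ₀²) = 0.00296718/(0.00296718+0.00080115) = 0.78740.
Posterior mean = w·x̄ + (1−w)·μ₀ = 0.78740·300.56 + 0.21260·347.36 = 310.510. Posterior variance = 1/(0.00296718+0.00080115) = 265.370, so SD = 16.290.

Posterior mean ≈ 310.510; posterior SD ≈ 16.290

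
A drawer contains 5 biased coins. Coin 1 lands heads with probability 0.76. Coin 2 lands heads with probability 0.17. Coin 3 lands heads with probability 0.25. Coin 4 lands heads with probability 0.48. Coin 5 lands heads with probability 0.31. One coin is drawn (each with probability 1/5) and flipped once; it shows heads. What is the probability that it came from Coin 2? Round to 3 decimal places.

Tabulate prior·likelihood by source: [1] prior 0.2, lik 0.76, product 0.1520; [2] prior 0.2, lik 0.17, product 0.03400; [3] prior 0.2, lik 0.25, product 0.05000; [4] prior 0.2, lik 0.48, product 0.09600; [5] prior 0.2, lik 0.31, product 0.06200.
Normalizing constant = 0.39400; the posterior for Coin 2 is its product over the sum, 0.03400/0.39400 = 0.086.

Posterior probability ≈ 0.086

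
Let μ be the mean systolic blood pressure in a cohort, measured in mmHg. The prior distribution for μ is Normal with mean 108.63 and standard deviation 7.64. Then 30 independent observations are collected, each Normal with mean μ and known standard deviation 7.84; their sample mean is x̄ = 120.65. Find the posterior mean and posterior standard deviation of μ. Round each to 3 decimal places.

With known σ, the Normal prior is conjugate. Weight on the data is w = (n/σ²)/(n/σ² + 1/τ₀²) = 0.488078/(0.488078+0.0171322) = 0.96609.
Posterior mean = w·x̄ + (1−w)·μ₀ = 0.96609·120.65 + 0.033911·108.63 = 120.242. Posterior variance = 1/(0.488078+0.0171322) = 1.97937, so SD = 1.407.

Posterior mean ≈ 120.242; posterior SD ≈ 1.407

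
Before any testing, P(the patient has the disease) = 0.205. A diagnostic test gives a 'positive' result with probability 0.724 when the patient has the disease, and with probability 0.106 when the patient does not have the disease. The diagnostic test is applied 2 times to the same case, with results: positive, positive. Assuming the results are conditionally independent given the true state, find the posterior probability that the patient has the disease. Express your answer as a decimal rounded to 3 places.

Posterior P(H) ≈ 0.923

Let H be the event that the patient has the disease; start with P(H) = 0.205. P('positive'|H) = 0.724, P('positive'|¬H) = 0.106.
Update on result 1 ('positive'): P(H) ← 0.724·0.2050 / (0.724·0.2050 + 0.106·0.7950) = 0.14842/0.23269 = 0.6378.
Update on result 2 ('positive'): P(H) ← 0.724·0.6378 / (0.724·0.6378 + 0.106·0.3622) = 0.46180/0.50019 = 0.9233.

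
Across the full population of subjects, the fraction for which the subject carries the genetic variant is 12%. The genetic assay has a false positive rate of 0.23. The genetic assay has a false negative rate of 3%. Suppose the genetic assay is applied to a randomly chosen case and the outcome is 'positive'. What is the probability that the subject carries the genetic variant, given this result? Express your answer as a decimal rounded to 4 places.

P(H | E) ≈ 0.3651

Let H be the event that the subject carries the genetic variant. P(H) = 0.12, so P(¬H) = 0.88. With E the 'positive' result, P(E|H) = 0.97 and P(E|¬H) = 0.23.
P(E) = 0.97·0.12 + 0.23·0.88 = 0.11640 + 0.20240 = 0.31880.
By Bayes' theorem, P(H|E) = 0.11640 / 0.31880 = 0.3651.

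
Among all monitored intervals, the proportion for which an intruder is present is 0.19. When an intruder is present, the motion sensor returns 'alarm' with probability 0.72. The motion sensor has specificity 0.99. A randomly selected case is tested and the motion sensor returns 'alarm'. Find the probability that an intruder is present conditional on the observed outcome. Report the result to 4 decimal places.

P(H | E) ≈ 0.9441

Let H be the event that an intruder is present. P(H) = 0.19, so P(¬H) = 0.81. With E the 'alarm' result, P(E|H) = 0.72 and P(E|¬H) = 0.01.
P(E) = 0.72·0.19 + 0.01·0.81 = 0.13680 + 0.0081000 = 0.14490.
By Bayes' theorem, P(H|E) = 0.13680 / 0.14490 = 0.9441.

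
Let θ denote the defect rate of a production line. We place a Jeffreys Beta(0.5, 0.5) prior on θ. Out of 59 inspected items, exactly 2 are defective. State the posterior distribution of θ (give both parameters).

Posterior: Beta(2.5, 57.5)

The binomial likelihood is conjugate to the Beta prior: with 2 successes and 57 failures, the posterior is Beta(0.5+2, 0.5+57) = Beta(2.5, 57.5).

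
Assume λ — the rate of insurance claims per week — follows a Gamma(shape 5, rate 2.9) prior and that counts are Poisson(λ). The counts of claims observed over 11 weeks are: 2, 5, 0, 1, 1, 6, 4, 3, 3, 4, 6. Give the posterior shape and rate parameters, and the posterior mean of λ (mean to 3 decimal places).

The Poisson likelihood adds the total count to the shape and the number of exposure periods to the rate. Here ∑xᵢ = 35 and n = 11, so shape 5→40 and rate 2.9→13.9.
Posterior mean = shape/rate = 40/13.9 = 2.878.

Posterior: Gamma(shape=40, rate=13.9); mean ≈ 2.878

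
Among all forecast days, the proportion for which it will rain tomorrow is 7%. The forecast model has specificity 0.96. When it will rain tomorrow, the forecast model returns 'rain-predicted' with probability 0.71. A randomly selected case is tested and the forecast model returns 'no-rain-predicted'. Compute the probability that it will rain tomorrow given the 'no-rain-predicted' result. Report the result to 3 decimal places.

P(H | E) ≈ 0.022

Let H be the event that it will rain tomorrow. P(H) = 0.07, so P(¬H) = 0.93. With E the 'no-rain-predicted' result, P(E|H) = 0.29 and P(E|¬H) = 0.96.
P(E) = 0.29·0.07 + 0.96·0.93 = 0.020300 + 0.89280 = 0.91310.
By Bayes' theorem, P(H|E) = 0.020300 / 0.91310 = 0.022.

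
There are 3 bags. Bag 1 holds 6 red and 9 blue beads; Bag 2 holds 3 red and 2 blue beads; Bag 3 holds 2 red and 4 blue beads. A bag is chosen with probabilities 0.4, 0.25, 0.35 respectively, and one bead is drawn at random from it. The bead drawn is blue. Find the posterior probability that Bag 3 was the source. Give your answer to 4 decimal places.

Posterior probability ≈ 0.4070

P(blue|Bag 1) = 0.6; P(blue|Bag 2) = 0.4; P(blue|Bag 3) = 0.6667.
Prior × likelihood for each source: 0.4·0.6=0.2400, 0.25·0.4=0.1000, 0.35·0.6667=0.2333. Summing gives P(blue) = 0.57333.
P(Bag 3 | blue) = 0.2333 / 0.57333 = 0.4070.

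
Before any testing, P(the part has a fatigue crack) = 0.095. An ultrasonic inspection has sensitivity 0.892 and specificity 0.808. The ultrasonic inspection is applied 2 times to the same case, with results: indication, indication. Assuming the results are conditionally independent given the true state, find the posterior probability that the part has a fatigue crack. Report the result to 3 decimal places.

Posterior P(H) ≈ 0.694

Let H be the event that the part has a fatigue crack; start with P(H) = 0.095. P('indication'|H) = 0.892, P('indication'|¬H) = 0.192.
Update on result 1 ('indication'): P(H) ← 0.892·0.0950 / (0.892·0.0950 + 0.192·0.9050) = 0.084740/0.25850 = 0.3278.
Update on result 2 ('indication'): P(H) ← 0.892·0.3278 / (0.892·0.3278 + 0.192·0.6722) = 0.29241/0.42147 = 0.6938.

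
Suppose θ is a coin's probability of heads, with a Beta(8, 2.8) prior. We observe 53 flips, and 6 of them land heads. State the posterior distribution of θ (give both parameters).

Observing 6 successes and 47 failures updates Beta(8, 2.8) by adding the success and failure counts to the two shape parameters: α = 8+6 = 14, β = 2.8+47 = 49.8.

Posterior: Beta(14, 49.8)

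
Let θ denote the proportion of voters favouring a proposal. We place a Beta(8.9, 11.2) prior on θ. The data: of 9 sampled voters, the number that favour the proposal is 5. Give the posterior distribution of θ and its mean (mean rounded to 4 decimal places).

Posterior: Beta(13.9, 15.2); mean ≈ 0.4777

Observing 5 successes and 4 failures updates Beta(8.9, 11.2) by adding the success and failure counts to the two shape parameters: α = 8.9+5 = 13.9, β = 11.2+4 = 15.2.
Posterior mean = α/(α+β) = 13.9/29.1 = 0.4777.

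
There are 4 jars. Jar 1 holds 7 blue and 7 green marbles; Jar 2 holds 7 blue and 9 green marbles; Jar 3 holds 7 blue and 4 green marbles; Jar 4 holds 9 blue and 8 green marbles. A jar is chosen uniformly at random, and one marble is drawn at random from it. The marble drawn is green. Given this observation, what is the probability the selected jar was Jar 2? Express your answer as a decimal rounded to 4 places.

P(green|Jar 1) = 0.5; P(green|Jar 2) = 0.5625; P(green|Jar 3) = 0.3636; P(green|Jar 4) = 0.4706.
Prior × likelihood for each source: 0.25·0.5=0.1250, 0.25·0.5625=0.1406, 0.25·0.3636=0.09091, 0.25·0.4706=0.1176. Summing gives P(green) = 0.47418.
P(Jar 2 | green) = 0.1406 / 0.47418 = 0.2966.

Posterior probability ≈ 0.2966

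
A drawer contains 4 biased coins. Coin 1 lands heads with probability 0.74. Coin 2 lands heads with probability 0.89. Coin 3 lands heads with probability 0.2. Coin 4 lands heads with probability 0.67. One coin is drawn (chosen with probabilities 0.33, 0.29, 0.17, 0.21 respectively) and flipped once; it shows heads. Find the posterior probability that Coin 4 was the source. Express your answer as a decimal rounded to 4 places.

Posterior probability ≈ 0.2078

P(heads|C1) = 0.74; P(heads|C2) = 0.89; P(heads|C3) = 0.2; P(heads|C4) = 0.67.
Prior × likelihood for each source: 0.33·0.74=0.2442, 0.29·0.89=0.2581, 0.17·0.2=0.03400, 0.21·0.67=0.1407. Summing gives P(heads) = 0.67700.
P(Coin 4 | heads) = 0.1407 / 0.67700 = 0.2078.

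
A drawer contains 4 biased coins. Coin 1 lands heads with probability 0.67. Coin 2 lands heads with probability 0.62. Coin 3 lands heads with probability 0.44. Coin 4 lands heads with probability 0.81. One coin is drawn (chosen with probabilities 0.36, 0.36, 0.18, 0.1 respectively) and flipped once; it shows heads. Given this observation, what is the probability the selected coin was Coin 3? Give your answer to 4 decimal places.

Tabulate prior·likelihood by source: [1] prior 0.36, lik 0.67, product 0.2412; [2] prior 0.36, lik 0.62, product 0.2232; [3] prior 0.18, lik 0.44, product 0.07920; [4] prior 0.1, lik 0.81, product 0.08100.
Normalizing constant = 0.62460; the posterior for Coin 3 is its product over the sum, 0.07920/0.62460 = 0.1268.

Posterior probability ≈ 0.1268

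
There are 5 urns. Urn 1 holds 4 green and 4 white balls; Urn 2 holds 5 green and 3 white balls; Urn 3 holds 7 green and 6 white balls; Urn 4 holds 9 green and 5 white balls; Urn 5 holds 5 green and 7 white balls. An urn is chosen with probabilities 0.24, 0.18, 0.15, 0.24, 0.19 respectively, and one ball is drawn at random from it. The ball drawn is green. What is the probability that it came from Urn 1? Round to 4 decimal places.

P(green|Urn 1) = 0.5; P(green|Urn 2) = 0.625; P(green|Urn 3) = 0.5385; P(green|Urn 4) = 0.6429; P(green|Urn 5) = 0.4167.
Prior × likelihood for each source: 0.24·0.5=0.1200, 0.18·0.625=0.1125, 0.15·0.5385=0.08077, 0.24·0.6429=0.1543, 0.19·0.4167=0.07917. Summing gives P(green) = 0.54672.
P(Urn 1 | green) = 0.1200 / 0.54672 = 0.2195.

Posterior probability ≈ 0.2195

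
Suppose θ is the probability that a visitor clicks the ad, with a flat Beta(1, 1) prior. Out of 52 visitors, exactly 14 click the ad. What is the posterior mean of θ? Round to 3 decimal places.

The binomial likelihood is conjugate to the Beta prior: with 14 successes and 38 failures, the posterior is Beta(1+14, 1+38) = Beta(15, 39).
E[θ | data] = 15/(15+39) = 0.278.

Posterior mean ≈ 0.278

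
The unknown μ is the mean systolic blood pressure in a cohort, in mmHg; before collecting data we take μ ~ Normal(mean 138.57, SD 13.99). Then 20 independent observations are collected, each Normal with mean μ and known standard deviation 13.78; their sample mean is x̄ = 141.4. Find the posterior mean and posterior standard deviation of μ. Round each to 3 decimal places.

Posterior mean ≈ 141.269; posterior SD ≈ 3.009

With known σ, the Normal prior is conjugate. Weight on the data is w = (n/σ²)/(n/σ² + 1/τ₀²) = 0.105325/(0.105325+0.00510934) = 0.95373.
Posterior mean = w·x̄ + (1−w)·μ₀ = 0.95373·141.4 + 0.046266·138.57 = 141.269. Posterior variance = 1/(0.105325+0.00510934) = 9.05515, so SD = 3.009.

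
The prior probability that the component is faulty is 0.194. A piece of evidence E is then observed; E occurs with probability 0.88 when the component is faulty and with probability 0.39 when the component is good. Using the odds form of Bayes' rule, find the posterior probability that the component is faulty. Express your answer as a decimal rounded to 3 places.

Posterior probability ≈ 0.352

Prior odds = 0.194/(1−0.194) = 0.24069. In log-odds, ln(0.24069) = -1.4242.
Add log likelihood ratio: ln(2.2564) = 0.81378.
Posterior log-odds = -0.61045, so posterior odds = exp(-0.61045) = 0.54311. Converting, P(H|E) = 0.54311/1.5431 = 0.352.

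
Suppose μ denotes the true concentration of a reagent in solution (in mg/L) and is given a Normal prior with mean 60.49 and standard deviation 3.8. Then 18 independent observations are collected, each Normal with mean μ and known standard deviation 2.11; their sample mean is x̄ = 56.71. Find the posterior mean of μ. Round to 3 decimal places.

Posterior mean ≈ 56.774

Prior precision 1/τ₀² = 1/3.8² = 0.0692521; data precision n/σ² = 18/2.11² = 4.04304.
Posterior precision = 0.0692521 + 4.04304 = 4.11229.
Posterior mean = (0.0692521·60.49 + 4.04304·56.71) / 4.11229 = 56.774.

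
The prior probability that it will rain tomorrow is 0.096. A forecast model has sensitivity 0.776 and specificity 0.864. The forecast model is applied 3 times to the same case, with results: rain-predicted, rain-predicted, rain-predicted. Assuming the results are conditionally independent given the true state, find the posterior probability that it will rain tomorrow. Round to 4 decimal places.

With H the event that it will rain tomorrow, the joint likelihood of the observed sequence is P(data|H) = 0.776·0.776·0.776 = 0.46729 and P(data|¬H) = 0.136·0.136·0.136 = 0.0025155.
Bayes: P(H|data) = 0.096·0.46729 / (0.096·0.46729 + 0.904·0.0025155) = 0.044860/0.047134 = 0.9518.

Posterior P(H) ≈ 0.9518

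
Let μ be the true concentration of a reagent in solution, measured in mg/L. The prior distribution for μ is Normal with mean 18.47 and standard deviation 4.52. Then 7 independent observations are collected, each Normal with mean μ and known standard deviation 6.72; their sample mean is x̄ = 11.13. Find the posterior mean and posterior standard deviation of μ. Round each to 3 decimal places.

Posterior mean ≈ 12.891; posterior SD ≈ 2.214

Prior precision 1/τ₀² = 1/4.52² = 0.0489467; data precision n/σ² = 7/6.72² = 0.155010.
Posterior precision = 0.0489467 + 0.155010 = 0.203957, giving posterior SD = 1/√0.203957 = 2.214.
Posterior mean = (0.0489467·18.47 + 0.155010·11.13) / 0.203957 = 12.891.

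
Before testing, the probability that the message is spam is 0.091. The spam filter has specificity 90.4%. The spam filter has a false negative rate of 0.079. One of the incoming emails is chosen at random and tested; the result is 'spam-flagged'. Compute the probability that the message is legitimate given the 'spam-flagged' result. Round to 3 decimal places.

P(¬H | E) ≈ 0.510

Let H be the event that the message is spam. P(H) = 0.091, so P(¬H) = 0.909. With E the 'spam-flagged' result, P(E|H) = 0.921 and P(E|¬H) = 0.096.
P(E) = 0.921·0.091 + 0.096·0.909 = 0.083811 + 0.087264 = 0.17108.
By Bayes' theorem, P(H|E) = 0.083811 / 0.17108 = 0.490. Hence P(¬H|E) = 1 − 0.490 = 0.510.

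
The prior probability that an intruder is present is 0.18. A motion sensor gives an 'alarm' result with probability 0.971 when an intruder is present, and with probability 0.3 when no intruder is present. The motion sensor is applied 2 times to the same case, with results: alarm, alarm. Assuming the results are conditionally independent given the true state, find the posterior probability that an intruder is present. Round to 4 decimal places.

Let H be the event that an intruder is present; start with P(H) = 0.18. P('alarm'|H) = 0.971, P('alarm'|¬H) = 0.3.
Update on result 1 ('alarm'): P(H) ← 0.971·0.1800 / (0.971·0.1800 + 0.3·0.8200) = 0.17478/0.42078 = 0.4154.
Update on result 2 ('alarm'): P(H) ← 0.971·0.4154 / (0.971·0.4154 + 0.3·0.5846) = 0.40333/0.57871 = 0.6969.

Posterior P(H) ≈ 0.6969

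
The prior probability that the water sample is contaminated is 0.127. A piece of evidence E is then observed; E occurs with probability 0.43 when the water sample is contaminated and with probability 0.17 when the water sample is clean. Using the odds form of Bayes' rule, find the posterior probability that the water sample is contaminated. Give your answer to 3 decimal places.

Prior odds = 0.127/(1−0.127) = 0.14548.
Likelihood ratio for E = 0.43/0.17 = 2.5294.
Posterior odds = prior odds × LR = 0.36797.
Posterior probability = odds/(1+odds) = 0.36797/1.3680 = 0.269.

Posterior probability ≈ 0.269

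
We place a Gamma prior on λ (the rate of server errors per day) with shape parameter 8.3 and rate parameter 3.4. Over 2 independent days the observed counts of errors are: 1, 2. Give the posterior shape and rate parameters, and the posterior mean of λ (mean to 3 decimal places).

Posterior: Gamma(shape=11.3, rate=5.4); mean ≈ 2.093

The Poisson likelihood adds the total count to the shape and the number of exposure periods to the rate. Here ∑xᵢ = 3 and n = 2, so shape 8.3→11.3 and rate 3.4→5.4.
E[λ | data] = 11.3/5.4 = 2.093.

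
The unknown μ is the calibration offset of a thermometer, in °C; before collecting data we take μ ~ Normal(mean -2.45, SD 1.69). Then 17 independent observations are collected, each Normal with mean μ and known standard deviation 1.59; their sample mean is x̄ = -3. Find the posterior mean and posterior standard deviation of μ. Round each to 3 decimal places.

With known σ, the Normal prior is conjugate. Weight on the data is w = (n/σ²)/(n/σ² + 1/τ₀²) = 6.72442/(6.72442+0.350128) = 0.95051.
Posterior mean = w·x̄ + (1−w)·μ₀ = 0.95051·-3 + 0.049491·-2.45 = -2.973. Posterior variance = 1/(6.72442+0.350128) = 0.141352, so SD = 0.376.

Posterior mean ≈ -2.973; posterior SD ≈ 0.376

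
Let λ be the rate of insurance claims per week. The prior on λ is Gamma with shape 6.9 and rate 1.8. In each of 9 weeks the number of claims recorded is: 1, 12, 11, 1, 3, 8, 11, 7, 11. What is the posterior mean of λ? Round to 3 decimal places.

Posterior mean ≈ 6.657

The Poisson likelihood adds the total count to the shape and the number of exposure periods to the rate. Here ∑xᵢ = 65 and n = 9, so shape 6.9→71.9 and rate 1.8→10.8.
E[λ | data] = 71.9/10.8 = 6.657.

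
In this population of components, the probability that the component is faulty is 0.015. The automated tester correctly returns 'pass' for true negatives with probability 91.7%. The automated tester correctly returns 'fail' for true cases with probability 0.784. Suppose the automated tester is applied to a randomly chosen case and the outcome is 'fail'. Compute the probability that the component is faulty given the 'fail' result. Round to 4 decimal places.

P(H | E) ≈ 0.1258

Let H be the event that the component is faulty. P(H) = 0.015, so P(¬H) = 0.985. With E the 'fail' result, P(E|H) = 0.784 and P(E|¬H) = 0.083.
P(E) = 0.784·0.015 + 0.083·0.985 = 0.011760 + 0.081755 = 0.093515.
By Bayes' theorem, P(H|E) = 0.011760 / 0.093515 = 0.1258.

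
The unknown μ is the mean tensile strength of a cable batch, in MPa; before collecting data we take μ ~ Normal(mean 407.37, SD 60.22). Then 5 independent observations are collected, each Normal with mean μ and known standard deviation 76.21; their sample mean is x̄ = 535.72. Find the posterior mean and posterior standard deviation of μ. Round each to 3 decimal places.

Prior precision 1/τ₀² = 1/60.22² = 0.00027575; data precision n/σ² = 5/76.21² = 0.00086089.
Posterior precision = 0.00027575 + 0.00086089 = 0.00113664, giving posterior SD = 1/√0.00113664 = 29.661.
Posterior mean = (0.00027575·407.37 + 0.00086089·535.72) / 0.00113664 = 504.582.

Posterior mean ≈ 504.582; posterior SD ≈ 29.661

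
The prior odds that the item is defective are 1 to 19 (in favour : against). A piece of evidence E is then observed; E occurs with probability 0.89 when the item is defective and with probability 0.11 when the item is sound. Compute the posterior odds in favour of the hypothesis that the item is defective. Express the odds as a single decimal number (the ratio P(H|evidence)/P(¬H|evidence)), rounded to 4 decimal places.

Posterior odds ≈ 0.4258

Prior odds = 1/19 = 0.052632.
Likelihood ratio for E = 0.89/0.11 = 8.0909.
Posterior odds = prior odds × LR = 0.42584.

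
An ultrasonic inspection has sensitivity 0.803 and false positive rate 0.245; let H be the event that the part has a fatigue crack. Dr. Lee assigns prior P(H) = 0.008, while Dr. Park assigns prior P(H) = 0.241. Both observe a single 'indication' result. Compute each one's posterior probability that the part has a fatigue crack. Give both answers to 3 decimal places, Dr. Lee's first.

Dr. Lee: 0.026; Dr. Park: 0.510

The likelihood ratio for an 'indication' result is 0.803/0.245 = 3.2776.
Dr. Lee: prior odds 0.008/0.992 = 0.0080645; posterior odds 0.026432; posterior probability 0.026.
Dr. Park: prior odds 0.241/0.759 = 0.31752; posterior odds 1.0407; posterior probability 0.510.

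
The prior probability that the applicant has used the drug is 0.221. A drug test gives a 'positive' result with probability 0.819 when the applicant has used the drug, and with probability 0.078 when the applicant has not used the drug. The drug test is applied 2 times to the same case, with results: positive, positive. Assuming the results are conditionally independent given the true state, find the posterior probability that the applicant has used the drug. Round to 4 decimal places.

With H the event that the applicant has used the drug, the joint likelihood of the observed sequence is P(data|H) = 0.819·0.819 = 0.67076 and P(data|¬H) = 0.078·0.078 = 0.0060840.
Bayes: P(H|data) = 0.221·0.67076 / (0.221·0.67076 + 0.779·0.0060840) = 0.14824/0.15298 = 0.9690.

Posterior P(H) ≈ 0.9690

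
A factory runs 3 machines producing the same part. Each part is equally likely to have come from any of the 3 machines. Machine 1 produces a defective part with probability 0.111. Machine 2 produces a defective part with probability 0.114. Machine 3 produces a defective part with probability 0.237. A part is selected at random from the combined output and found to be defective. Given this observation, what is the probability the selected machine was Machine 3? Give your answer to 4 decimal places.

Posterior probability ≈ 0.5130

P(defective|M1) = 0.111; P(defective|M2) = 0.114; P(defective|M3) = 0.237.
Prior × likelihood for each source: 0.333333·0.111=0.03700, 0.333333·0.114=0.03800, 0.333333·0.237=0.07900. Summing gives P(defective) = 0.15400.
P(Machine 3 | defective) = 0.07900 / 0.15400 = 0.5130.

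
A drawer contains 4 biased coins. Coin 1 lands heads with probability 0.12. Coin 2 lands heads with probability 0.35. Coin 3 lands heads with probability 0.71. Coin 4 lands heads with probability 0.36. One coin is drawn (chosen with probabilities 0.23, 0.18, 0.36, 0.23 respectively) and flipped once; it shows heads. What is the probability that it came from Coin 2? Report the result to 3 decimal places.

Posterior probability ≈ 0.147

P(heads|C1) = 0.12; P(heads|C2) = 0.35; P(heads|C3) = 0.71; P(heads|C4) = 0.36.
Prior × likelihood for each source: 0.23·0.12=0.02760, 0.18·0.35=0.06300, 0.36·0.71=0.2556, 0.23·0.36=0.08280. Summing gives P(heads) = 0.42900.
P(Coin 2 | heads) = 0.06300 / 0.42900 = 0.147.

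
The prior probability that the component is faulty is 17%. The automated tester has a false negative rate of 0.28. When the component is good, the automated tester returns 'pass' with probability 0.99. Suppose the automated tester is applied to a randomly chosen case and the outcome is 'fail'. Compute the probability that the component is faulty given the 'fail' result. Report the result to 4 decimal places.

Write H for 'the component is faulty'. Prior odds H:¬H = 0.17/0.83 = 0.20482. For the 'fail' outcome, the likelihood ratio is 0.72/0.01 = 72.000.
Posterior odds = 0.20482 × 72.000 = 14.747, so P(H|E) = 14.747/(1+14.747) = 0.9365.

P(H | E) ≈ 0.9365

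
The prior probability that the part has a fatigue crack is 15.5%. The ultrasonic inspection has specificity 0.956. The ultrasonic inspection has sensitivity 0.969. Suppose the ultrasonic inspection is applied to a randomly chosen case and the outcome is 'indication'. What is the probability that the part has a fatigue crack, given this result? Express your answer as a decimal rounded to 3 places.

Write H for 'the part has a fatigue crack'. Prior odds H:¬H = 0.155/0.845 = 0.18343. For the 'indication' outcome, the likelihood ratio is 0.969/0.044 = 22.023.
Posterior odds = 0.18343 × 22.023 = 4.0397, so P(H|E) = 4.0397/(1+4.0397) = 0.802.

P(H | E) ≈ 0.802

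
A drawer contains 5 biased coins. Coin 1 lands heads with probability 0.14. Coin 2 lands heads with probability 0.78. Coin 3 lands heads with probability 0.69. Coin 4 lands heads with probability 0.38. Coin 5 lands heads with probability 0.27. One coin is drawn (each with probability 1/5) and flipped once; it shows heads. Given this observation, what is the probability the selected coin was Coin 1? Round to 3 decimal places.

Tabulate prior·likelihood by source: [1] prior 0.2, lik 0.14, product 0.02800; [2] prior 0.2, lik 0.78, product 0.1560; [3] prior 0.2, lik 0.69, product 0.1380; [4] prior 0.2, lik 0.38, product 0.07600; [5] prior 0.2, lik 0.27, product 0.05400.
Normalizing constant = 0.45200; the posterior for Coin 1 is its product over the sum, 0.02800/0.45200 = 0.062.

Posterior probability ≈ 0.062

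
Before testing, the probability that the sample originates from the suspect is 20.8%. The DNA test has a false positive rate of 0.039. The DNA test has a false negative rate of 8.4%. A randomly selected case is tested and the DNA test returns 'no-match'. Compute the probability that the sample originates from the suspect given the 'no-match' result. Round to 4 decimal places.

Write H for 'the sample originates from the suspect'. Prior odds H:¬H = 0.208/0.792 = 0.26263. For the 'no-match' outcome, the likelihood ratio is 0.084/0.961 = 0.087409.
Posterior odds = 0.26263 × 0.087409 = 0.022956, so P(H|E) = 0.022956/(1+0.022956) = 0.0224.

P(H | E) ≈ 0.0224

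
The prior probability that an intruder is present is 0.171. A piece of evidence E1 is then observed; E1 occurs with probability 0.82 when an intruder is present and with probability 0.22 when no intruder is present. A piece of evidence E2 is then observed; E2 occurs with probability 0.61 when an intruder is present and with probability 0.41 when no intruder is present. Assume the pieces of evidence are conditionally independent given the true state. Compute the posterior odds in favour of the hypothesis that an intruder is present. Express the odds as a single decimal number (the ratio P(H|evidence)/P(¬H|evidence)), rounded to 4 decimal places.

Posterior odds ≈ 1.1439

Prior odds = 0.171/(1−0.171) = 0.20627.
Likelihood ratio for E1 = 0.82/0.22 = 3.7273.
Likelihood ratio for E2 = 0.61/0.41 = 1.4878.
Posterior odds = prior odds × LR₁ × LR₂ = 1.1439.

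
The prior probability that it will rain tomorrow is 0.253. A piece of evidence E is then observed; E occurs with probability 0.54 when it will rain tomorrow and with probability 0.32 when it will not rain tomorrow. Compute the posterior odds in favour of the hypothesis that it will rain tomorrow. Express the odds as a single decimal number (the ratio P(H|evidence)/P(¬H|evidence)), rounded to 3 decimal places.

Posterior odds ≈ 0.572

Prior odds = 0.253/(1−0.253) = 0.33869.
Likelihood ratio for E = 0.54/0.32 = 1.6875.
Posterior odds = prior odds × LR = 0.57154.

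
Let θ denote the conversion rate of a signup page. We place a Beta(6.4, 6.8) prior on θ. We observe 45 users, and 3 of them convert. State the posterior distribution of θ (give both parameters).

Posterior: Beta(9.4, 48.8)

Observing 3 successes and 42 failures updates Beta(6.4, 6.8) by adding the success and failure counts to the two shape parameters: α = 6.4+3 = 9.4, β = 6.8+42 = 48.8.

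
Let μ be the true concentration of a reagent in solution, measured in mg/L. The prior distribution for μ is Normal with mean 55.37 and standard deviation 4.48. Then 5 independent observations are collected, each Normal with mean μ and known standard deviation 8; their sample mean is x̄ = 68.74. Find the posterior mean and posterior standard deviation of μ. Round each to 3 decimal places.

Posterior mean ≈ 63.534; posterior SD ≈ 2.796

Prior precision 1/τ₀² = 1/4.48² = 0.0498246; data precision n/σ² = 5/8² = 0.0781250.
Posterior precision = 0.0498246 + 0.0781250 = 0.127950, giving posterior SD = 1/√0.127950 = 2.796.
Posterior mean = (0.0498246·55.37 + 0.0781250·68.74) / 0.127950 = 63.534.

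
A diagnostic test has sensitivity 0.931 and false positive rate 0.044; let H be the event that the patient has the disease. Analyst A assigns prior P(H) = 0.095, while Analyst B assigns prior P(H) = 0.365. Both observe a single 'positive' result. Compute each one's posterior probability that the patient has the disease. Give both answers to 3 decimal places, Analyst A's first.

P('+'|H) = 0.931, P('+'|¬H) = 0.044.
Analyst A: numerator 0.931·0.095 = 0.088445; evidence = 0.088445+0.044·0.905 = 0.12827; posterior = 0.690.
Analyst B: numerator 0.931·0.365 = 0.33982; evidence = 0.33982+0.044·0.635 = 0.36776; posterior = 0.924.

Analyst A: 0.690; Analyst B: 0.924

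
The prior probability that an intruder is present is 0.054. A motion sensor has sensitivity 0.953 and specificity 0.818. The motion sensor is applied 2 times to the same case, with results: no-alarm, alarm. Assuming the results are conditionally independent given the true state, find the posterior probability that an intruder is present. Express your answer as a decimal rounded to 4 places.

With H the event that an intruder is present, the joint likelihood of the observed sequence is P(data|H) = 0.047·0.953 = 0.044791 and P(data|¬H) = 0.818·0.182 = 0.14888.
Bayes: P(H|data) = 0.054·0.044791 / (0.054·0.044791 + 0.946·0.14888) = 0.0024187/0.14326 = 0.0169.

Posterior P(H) ≈ 0.0169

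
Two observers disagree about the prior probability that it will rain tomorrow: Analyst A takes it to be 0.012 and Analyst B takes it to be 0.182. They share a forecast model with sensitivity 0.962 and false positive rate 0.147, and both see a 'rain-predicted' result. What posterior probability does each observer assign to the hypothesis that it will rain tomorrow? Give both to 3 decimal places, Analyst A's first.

The likelihood ratio for a 'rain-predicted' result is 0.962/0.147 = 6.5442.
Analyst A: prior odds 0.012/0.988 = 0.012146; posterior odds 0.079484; posterior probability 0.074.
Analyst B: prior odds 0.182/0.818 = 0.22249; posterior odds 1.4560; posterior probability 0.593.

Analyst A: 0.074; Analyst B: 0.593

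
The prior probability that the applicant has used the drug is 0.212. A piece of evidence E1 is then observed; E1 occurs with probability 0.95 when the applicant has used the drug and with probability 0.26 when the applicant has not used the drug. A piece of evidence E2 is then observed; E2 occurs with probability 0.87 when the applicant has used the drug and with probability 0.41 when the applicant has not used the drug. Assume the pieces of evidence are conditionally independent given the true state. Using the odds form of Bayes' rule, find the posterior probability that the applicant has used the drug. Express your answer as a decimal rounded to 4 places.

Prior odds = 0.212/(1−0.212) = 0.26904. In log-odds, ln(0.26904) = -1.3129.
Add log likelihood ratios: ln(3.6538) + ln(2.1220) = 2.0481.
Posterior log-odds = 0.73520, so posterior odds = exp(0.73520) = 2.0859. Converting, P(H|E) = 2.0859/3.0859 = 0.6759.

Posterior probability ≈ 0.6759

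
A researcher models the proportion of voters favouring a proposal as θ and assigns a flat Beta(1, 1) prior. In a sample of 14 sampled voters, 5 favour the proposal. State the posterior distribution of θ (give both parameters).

Posterior: Beta(6, 10)

Observing 5 successes and 9 failures updates Beta(1, 1) by adding the success and failure counts to the two shape parameters: α = 1+5 = 6, β = 1+9 = 10.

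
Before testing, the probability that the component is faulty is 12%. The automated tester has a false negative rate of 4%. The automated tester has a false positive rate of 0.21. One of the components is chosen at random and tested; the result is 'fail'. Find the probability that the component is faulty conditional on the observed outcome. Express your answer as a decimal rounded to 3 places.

Write H for 'the component is faulty'. Prior odds H:¬H = 0.12/0.88 = 0.13636. For the 'fail' outcome, the likelihood ratio is 0.96/0.21 = 4.5714.
Posterior odds = 0.13636 × 4.5714 = 0.62338, so P(H|E) = 0.62338/(1+0.62338) = 0.384.

P(H | E) ≈ 0.384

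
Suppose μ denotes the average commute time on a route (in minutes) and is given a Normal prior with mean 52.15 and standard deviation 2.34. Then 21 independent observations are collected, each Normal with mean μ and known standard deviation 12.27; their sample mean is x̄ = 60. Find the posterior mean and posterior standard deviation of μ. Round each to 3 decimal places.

Posterior mean ≈ 55.549; posterior SD ≈ 1.762

Prior precision 1/τ₀² = 1/2.34² = 0.182628; data precision n/σ² = 21/12.27² = 0.139486.
Posterior precision = 0.182628 + 0.139486 = 0.322114, giving posterior SD = 1/√0.322114 = 1.762.
Posterior mean = (0.182628·52.15 + 0.139486·60) / 0.322114 = 55.549.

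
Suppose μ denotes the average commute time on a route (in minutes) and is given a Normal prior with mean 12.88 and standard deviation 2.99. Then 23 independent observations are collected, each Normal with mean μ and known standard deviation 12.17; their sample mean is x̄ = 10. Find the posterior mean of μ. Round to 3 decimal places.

Posterior mean ≈ 11.206

With known σ, the Normal prior is conjugate. Weight on the data is w = (n/σ²)/(n/σ² + 1/τ₀²) = 0.155291/(0.155291+0.111856) = 0.58130.
Posterior mean = w·x̄ + (1−w)·μ₀ = 0.58130·10 + 0.41870·12.88 = 11.206.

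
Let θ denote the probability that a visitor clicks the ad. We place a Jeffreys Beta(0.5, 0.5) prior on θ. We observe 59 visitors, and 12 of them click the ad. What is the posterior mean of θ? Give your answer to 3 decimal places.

Posterior mean ≈ 0.208

Observing 12 successes and 47 failures updates Beta(0.5, 0.5) by adding the success and failure counts to the two shape parameters: α = 0.5+12 = 12.5, β = 0.5+47 = 47.5.
E[θ | data] = 12.5/(12.5+47.5) = 0.208.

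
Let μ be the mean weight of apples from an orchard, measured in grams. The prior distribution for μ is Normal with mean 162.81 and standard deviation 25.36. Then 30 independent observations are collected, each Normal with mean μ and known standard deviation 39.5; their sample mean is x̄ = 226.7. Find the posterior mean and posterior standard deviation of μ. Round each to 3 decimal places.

With known σ, the Normal prior is conjugate. Weight on the data is w = (n/σ²)/(n/σ² + 1/τ₀²) = 0.0192277/(0.0192277+0.00155490) = 0.92518.
Posterior mean = w·x̄ + (1−w)·μ₀ = 0.92518·226.7 + 0.074817·162.81 = 221.920. Posterior variance = 1/(0.0192277+0.00155490) = 48.1172, so SD = 6.937.

Posterior mean ≈ 221.920; posterior SD ≈ 6.937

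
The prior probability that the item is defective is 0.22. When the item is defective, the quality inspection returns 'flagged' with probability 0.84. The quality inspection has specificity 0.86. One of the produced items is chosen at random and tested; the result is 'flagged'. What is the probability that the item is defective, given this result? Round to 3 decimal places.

Write H for 'the item is defective'. Prior odds H:¬H = 0.22/0.78 = 0.28205. For the 'flagged' outcome, the likelihood ratio is 0.84/0.14 = 6.0000.
Posterior odds = 0.28205 × 6.0000 = 1.6923, so P(H|E) = 1.6923/(1+1.6923) = 0.629.

P(H | E) ≈ 0.629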